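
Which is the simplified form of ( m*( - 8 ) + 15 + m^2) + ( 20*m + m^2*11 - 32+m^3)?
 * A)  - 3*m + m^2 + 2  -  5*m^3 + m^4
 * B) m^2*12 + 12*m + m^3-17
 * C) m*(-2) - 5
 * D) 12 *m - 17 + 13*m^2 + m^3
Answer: B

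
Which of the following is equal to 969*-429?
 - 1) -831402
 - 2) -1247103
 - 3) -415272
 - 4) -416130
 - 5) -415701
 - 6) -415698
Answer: 5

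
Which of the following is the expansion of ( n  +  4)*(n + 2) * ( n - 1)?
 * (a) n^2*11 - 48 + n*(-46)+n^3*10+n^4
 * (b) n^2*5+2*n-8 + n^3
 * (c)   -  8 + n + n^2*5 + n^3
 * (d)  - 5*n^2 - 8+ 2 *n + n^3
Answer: b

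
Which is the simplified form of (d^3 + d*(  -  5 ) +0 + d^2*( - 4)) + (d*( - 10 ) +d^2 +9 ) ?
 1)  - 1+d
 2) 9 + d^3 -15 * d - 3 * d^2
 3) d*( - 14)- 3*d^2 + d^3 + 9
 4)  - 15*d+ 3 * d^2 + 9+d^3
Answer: 2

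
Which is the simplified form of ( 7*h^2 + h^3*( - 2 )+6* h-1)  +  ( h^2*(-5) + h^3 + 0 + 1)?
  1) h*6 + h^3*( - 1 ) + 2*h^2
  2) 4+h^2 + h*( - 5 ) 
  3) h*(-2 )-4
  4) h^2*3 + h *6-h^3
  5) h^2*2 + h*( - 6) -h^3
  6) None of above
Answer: 1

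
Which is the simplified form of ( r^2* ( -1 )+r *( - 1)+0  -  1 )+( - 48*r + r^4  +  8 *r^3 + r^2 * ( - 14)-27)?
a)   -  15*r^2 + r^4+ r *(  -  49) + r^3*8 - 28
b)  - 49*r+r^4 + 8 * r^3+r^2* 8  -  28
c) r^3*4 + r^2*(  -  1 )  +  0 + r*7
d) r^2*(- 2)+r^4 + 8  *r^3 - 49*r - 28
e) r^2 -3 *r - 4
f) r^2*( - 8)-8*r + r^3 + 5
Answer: a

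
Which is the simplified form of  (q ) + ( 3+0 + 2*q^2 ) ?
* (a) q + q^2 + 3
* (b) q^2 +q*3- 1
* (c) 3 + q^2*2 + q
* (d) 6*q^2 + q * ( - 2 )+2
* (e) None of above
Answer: c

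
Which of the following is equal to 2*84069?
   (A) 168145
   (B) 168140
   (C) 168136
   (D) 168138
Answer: D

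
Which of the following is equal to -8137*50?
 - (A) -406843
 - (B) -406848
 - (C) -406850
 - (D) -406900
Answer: C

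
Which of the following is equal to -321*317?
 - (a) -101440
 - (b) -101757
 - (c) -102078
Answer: b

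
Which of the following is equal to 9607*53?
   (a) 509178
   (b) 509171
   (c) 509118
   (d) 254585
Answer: b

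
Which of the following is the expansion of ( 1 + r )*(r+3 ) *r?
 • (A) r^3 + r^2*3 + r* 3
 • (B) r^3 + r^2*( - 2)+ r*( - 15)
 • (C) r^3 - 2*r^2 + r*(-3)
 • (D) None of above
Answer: D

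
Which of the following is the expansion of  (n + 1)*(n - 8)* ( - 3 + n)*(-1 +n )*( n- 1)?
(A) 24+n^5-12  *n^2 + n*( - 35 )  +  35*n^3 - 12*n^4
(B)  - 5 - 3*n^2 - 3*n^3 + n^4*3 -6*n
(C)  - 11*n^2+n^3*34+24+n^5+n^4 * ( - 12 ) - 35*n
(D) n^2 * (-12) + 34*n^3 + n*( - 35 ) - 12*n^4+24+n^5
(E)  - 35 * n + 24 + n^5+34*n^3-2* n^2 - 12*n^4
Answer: D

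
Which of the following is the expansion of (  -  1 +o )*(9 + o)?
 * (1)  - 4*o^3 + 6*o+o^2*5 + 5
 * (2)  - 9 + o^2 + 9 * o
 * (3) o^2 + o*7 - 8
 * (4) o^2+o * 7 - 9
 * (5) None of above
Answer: 5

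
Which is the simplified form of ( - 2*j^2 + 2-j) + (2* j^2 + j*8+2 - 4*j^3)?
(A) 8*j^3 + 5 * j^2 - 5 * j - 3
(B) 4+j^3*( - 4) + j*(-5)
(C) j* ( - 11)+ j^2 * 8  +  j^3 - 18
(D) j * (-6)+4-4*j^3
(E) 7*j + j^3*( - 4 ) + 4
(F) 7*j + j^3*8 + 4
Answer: E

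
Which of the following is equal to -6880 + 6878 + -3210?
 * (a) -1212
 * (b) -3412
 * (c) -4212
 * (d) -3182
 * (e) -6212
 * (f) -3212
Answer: f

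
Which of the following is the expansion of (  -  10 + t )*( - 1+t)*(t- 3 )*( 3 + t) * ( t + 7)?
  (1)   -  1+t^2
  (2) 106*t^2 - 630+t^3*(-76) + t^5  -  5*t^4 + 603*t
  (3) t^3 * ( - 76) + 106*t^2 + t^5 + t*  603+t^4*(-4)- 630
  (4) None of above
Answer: 3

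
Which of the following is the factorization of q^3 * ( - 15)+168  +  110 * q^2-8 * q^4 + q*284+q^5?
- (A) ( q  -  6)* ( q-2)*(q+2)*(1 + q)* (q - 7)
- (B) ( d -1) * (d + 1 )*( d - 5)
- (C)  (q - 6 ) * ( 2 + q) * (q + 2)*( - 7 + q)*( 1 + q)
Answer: C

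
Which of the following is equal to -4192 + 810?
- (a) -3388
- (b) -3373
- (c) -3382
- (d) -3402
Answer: c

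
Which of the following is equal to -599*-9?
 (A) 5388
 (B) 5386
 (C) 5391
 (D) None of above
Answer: C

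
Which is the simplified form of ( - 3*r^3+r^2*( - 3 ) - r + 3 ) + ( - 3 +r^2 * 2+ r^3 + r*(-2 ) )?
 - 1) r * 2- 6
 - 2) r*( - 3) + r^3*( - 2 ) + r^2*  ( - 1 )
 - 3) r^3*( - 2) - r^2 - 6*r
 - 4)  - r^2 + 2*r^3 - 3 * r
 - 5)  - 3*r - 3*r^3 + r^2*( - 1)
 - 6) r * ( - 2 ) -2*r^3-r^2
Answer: 2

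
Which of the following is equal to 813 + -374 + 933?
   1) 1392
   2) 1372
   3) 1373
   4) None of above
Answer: 2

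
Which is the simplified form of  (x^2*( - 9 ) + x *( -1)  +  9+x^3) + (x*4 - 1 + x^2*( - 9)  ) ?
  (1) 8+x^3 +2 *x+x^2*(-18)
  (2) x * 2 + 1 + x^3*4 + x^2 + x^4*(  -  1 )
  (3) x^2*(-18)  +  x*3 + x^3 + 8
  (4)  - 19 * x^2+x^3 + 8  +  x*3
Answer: 3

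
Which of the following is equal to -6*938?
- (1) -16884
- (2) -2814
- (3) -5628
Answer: 3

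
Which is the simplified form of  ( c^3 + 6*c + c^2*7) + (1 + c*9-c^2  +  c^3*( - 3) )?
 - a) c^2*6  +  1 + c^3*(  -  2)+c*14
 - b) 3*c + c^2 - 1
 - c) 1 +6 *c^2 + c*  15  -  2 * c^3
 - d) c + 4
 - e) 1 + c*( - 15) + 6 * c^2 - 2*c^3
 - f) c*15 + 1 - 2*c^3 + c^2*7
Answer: c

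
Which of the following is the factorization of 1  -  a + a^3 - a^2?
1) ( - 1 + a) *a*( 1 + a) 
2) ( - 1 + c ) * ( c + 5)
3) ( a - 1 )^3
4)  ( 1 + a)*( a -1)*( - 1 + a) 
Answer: 4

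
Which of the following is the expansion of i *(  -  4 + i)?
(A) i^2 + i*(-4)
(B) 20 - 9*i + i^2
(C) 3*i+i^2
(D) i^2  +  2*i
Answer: A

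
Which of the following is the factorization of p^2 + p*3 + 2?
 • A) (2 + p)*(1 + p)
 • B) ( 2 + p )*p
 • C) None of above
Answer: A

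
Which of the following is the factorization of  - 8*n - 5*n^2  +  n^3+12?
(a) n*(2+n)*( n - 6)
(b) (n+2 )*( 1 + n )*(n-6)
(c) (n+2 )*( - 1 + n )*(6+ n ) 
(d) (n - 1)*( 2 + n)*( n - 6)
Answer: d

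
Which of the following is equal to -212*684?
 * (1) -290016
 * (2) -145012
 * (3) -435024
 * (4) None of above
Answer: 4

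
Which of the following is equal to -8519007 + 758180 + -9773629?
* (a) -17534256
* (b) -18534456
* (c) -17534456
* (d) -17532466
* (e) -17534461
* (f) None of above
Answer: c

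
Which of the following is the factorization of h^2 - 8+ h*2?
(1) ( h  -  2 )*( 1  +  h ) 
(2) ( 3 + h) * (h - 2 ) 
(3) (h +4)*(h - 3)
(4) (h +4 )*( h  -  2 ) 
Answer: 4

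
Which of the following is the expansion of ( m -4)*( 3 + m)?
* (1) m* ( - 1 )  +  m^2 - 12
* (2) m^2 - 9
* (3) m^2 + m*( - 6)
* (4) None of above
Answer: 1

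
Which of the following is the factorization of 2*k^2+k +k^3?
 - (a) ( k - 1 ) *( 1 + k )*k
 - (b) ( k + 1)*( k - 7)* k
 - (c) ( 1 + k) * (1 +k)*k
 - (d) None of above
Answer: c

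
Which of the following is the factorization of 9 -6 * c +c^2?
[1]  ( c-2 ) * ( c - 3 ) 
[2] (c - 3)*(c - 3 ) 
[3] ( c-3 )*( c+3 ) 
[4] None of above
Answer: 2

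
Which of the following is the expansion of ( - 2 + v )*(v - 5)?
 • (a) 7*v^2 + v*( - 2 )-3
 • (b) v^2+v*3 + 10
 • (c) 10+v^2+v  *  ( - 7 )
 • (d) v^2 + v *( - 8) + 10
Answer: c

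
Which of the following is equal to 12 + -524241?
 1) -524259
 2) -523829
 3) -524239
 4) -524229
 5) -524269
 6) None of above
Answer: 4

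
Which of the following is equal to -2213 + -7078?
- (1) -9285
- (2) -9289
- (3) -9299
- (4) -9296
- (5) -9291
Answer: 5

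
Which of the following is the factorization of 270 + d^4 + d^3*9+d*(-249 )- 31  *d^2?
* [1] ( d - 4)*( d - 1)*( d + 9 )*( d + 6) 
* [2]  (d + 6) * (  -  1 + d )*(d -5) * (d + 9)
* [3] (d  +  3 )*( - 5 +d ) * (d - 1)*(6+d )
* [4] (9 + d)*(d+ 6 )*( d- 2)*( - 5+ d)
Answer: 2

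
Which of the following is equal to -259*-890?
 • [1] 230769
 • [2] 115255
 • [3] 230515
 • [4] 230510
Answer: 4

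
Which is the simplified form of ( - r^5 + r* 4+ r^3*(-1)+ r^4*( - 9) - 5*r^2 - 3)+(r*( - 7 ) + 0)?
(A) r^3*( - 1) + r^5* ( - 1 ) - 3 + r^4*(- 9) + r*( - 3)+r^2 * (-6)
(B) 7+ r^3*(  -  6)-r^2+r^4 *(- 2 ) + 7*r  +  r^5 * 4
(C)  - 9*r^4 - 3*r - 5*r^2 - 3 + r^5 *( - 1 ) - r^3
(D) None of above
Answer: C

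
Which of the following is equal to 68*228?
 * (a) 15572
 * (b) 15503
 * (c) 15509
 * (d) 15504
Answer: d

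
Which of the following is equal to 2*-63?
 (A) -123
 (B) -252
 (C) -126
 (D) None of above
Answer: C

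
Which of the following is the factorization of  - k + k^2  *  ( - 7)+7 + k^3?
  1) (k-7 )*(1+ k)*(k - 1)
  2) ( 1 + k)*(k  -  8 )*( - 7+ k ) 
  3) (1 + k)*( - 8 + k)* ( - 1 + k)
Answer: 1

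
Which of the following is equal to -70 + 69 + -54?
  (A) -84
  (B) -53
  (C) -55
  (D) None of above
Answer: C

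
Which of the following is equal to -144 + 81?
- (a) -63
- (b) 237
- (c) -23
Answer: a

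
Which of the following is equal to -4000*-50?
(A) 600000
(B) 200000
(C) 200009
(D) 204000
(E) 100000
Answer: B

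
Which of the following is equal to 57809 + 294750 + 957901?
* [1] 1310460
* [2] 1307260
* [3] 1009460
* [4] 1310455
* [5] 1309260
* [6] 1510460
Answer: 1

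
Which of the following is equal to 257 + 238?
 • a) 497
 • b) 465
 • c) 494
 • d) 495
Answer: d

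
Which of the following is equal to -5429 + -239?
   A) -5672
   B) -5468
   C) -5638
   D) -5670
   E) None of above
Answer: E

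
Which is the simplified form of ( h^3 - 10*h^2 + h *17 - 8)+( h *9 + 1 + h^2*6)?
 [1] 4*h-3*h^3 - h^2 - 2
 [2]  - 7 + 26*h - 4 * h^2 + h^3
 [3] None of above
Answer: 2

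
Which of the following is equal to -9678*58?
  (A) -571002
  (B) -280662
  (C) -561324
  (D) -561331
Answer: C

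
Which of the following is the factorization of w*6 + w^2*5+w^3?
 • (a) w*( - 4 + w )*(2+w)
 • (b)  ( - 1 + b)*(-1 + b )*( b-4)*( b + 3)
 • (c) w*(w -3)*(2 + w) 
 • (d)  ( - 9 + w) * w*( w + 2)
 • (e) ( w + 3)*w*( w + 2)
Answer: e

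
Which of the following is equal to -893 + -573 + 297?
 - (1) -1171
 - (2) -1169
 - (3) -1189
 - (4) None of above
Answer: 2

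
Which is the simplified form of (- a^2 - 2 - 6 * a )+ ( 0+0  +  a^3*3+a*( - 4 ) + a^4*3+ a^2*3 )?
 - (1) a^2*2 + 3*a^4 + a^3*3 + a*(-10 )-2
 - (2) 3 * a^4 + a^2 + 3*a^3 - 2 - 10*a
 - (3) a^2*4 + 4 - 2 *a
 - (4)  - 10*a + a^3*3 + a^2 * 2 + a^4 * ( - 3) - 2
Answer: 1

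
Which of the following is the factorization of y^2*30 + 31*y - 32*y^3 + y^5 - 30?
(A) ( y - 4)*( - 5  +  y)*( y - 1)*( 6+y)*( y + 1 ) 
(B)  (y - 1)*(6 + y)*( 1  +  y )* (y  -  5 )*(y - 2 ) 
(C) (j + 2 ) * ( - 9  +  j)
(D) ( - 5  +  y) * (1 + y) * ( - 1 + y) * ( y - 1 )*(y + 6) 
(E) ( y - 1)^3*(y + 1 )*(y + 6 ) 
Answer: D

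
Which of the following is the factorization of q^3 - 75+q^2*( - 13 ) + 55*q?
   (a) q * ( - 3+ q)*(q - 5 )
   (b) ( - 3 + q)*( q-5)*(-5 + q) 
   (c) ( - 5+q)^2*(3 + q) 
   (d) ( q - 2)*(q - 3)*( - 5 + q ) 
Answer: b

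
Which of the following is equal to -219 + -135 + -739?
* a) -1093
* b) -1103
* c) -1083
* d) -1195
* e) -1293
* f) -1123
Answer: a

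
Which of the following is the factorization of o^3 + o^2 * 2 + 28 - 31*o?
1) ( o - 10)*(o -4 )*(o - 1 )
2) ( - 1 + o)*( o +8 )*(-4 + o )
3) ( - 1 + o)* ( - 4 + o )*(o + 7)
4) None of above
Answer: 3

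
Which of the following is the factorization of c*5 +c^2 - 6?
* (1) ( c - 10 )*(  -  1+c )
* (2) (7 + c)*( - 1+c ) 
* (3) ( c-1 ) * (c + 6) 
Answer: 3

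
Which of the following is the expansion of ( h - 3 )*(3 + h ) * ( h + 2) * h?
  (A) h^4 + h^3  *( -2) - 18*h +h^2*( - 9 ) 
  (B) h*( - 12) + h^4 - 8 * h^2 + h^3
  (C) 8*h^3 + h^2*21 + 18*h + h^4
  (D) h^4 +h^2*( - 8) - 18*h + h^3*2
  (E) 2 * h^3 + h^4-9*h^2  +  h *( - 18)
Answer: E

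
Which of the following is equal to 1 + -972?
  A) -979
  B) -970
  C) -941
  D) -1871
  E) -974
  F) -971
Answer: F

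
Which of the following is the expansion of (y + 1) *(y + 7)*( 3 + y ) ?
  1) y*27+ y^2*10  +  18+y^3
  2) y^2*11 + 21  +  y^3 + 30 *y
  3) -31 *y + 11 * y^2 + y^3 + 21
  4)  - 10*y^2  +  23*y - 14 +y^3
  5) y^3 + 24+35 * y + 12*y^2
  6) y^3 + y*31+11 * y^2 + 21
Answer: 6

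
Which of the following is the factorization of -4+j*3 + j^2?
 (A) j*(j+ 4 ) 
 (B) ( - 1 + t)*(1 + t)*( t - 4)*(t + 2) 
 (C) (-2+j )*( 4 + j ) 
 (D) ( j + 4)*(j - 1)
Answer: D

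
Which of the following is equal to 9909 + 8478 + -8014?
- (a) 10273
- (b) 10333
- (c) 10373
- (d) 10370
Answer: c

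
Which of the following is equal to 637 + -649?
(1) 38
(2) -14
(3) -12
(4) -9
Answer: 3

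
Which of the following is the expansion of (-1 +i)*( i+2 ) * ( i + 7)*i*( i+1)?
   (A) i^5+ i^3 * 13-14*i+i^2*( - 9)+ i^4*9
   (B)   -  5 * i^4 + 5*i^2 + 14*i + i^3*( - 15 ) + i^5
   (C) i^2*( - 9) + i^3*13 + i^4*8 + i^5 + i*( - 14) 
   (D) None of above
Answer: A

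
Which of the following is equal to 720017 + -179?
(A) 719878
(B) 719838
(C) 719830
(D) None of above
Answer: B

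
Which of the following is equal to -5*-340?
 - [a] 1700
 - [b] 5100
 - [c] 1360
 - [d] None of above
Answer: a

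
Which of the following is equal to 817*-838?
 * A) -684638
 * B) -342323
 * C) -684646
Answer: C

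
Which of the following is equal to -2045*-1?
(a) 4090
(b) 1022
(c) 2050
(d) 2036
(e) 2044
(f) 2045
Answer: f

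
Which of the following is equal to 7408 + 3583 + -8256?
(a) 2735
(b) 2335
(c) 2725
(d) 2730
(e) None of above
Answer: a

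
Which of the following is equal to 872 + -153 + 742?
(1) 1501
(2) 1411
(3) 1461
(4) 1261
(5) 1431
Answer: 3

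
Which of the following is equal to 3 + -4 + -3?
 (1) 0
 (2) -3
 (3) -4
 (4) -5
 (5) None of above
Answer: 3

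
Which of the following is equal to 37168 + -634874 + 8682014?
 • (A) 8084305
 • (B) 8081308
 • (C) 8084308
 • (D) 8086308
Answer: C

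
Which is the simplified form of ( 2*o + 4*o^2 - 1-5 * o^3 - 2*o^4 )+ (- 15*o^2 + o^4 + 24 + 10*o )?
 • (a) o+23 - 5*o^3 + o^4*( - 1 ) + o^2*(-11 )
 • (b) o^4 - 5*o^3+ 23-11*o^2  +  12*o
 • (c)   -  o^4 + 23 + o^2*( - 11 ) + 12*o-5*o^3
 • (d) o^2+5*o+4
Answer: c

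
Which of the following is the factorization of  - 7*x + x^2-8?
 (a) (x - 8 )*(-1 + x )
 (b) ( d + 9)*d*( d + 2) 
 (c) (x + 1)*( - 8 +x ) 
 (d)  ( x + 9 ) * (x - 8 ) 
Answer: c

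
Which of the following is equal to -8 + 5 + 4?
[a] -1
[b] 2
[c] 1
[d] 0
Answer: c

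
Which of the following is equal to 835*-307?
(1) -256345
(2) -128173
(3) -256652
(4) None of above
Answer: 1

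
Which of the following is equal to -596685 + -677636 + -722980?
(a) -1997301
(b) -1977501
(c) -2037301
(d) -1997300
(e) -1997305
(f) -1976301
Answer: a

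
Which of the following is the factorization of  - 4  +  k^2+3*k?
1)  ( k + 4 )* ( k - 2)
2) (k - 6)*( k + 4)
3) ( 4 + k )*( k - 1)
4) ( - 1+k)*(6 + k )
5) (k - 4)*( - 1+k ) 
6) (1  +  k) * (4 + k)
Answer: 3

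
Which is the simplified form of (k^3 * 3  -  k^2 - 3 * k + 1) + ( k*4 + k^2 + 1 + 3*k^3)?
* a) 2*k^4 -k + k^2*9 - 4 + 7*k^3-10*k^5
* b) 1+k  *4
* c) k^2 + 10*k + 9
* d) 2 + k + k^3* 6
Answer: d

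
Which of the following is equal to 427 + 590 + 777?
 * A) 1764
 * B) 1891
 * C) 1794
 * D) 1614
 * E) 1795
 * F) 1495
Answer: C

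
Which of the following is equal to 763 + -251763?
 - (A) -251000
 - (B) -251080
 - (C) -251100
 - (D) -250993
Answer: A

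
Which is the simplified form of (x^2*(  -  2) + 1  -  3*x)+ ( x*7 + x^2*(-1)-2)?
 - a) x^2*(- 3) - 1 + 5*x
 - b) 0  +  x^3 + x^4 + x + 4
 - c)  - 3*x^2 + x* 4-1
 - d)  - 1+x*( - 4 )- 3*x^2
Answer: c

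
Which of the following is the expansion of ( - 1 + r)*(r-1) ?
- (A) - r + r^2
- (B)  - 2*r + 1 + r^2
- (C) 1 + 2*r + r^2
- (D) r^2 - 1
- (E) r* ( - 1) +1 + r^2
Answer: B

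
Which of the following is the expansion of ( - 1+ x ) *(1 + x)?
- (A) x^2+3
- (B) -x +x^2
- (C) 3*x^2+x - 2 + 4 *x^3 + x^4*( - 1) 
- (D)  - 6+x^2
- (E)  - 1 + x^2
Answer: E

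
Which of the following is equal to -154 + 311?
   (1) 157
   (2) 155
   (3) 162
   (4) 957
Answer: 1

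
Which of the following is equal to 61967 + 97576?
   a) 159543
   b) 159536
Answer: a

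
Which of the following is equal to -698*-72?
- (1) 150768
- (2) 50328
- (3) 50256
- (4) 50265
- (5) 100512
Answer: 3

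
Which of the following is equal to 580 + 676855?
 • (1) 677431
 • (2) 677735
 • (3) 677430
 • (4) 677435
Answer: 4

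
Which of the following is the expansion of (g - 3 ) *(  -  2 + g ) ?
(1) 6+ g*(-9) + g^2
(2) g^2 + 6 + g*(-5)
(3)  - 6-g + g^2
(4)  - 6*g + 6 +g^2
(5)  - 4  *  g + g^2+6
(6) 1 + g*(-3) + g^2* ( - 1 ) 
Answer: 2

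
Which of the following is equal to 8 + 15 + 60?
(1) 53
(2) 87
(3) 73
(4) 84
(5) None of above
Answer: 5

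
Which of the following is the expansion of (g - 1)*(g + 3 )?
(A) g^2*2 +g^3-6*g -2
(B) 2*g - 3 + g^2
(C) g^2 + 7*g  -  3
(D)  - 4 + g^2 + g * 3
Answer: B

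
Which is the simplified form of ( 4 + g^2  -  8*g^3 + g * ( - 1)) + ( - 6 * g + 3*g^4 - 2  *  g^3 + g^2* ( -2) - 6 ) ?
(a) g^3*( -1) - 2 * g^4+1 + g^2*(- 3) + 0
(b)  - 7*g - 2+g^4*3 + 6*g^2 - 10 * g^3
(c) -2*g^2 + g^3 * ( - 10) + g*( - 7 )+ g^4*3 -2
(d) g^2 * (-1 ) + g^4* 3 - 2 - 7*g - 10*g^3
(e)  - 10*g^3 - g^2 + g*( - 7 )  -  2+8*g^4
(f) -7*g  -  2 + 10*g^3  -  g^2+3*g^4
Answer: d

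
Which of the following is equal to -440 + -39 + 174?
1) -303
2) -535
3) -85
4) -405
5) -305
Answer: 5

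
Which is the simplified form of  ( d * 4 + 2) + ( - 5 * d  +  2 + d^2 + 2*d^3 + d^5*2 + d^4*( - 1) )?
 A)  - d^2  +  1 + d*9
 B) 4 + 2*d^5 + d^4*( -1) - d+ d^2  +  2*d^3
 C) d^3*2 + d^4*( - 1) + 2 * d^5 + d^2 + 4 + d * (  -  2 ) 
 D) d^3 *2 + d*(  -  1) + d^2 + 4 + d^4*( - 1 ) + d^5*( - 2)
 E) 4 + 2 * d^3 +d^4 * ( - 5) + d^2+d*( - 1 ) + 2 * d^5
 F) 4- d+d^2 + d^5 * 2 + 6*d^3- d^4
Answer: B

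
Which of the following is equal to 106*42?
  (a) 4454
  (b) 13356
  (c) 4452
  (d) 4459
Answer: c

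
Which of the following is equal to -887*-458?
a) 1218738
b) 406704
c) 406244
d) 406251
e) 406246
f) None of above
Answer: e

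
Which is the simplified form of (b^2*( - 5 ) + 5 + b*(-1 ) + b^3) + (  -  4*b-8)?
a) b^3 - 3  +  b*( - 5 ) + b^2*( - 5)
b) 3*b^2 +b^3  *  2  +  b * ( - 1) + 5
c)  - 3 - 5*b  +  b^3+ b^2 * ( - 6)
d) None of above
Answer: a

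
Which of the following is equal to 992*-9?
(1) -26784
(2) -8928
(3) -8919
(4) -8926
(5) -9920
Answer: 2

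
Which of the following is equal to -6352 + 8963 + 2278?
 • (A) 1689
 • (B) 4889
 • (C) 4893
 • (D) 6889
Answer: B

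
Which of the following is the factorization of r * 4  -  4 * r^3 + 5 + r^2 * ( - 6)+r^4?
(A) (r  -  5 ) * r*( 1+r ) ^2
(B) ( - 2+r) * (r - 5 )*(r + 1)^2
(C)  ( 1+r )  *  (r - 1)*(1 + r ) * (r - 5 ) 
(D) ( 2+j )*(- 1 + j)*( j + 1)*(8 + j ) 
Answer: C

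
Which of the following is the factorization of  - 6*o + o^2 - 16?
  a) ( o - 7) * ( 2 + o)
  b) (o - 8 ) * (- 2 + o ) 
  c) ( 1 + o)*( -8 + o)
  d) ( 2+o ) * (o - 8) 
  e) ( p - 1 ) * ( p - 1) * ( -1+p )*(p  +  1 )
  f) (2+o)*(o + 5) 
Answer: d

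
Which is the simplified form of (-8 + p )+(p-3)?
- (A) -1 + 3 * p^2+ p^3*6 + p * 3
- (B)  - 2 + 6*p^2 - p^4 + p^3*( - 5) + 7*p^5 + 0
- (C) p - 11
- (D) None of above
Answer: D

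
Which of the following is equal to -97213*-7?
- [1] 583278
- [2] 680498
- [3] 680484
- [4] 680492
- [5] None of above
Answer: 5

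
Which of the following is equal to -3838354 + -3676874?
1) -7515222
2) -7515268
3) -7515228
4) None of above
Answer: 3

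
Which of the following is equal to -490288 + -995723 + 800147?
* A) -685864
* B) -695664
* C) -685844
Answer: A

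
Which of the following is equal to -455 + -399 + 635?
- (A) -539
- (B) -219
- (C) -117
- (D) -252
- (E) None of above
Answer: B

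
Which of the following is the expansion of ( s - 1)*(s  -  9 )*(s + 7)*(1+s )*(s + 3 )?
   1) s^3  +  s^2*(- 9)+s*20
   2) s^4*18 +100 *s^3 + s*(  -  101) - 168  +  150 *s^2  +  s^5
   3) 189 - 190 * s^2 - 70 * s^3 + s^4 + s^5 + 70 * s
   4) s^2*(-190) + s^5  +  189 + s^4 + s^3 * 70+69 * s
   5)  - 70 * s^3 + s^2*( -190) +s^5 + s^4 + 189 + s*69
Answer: 5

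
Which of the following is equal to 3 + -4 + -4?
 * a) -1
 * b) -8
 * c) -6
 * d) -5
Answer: d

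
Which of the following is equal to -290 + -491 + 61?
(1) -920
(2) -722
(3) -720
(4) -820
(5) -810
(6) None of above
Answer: 3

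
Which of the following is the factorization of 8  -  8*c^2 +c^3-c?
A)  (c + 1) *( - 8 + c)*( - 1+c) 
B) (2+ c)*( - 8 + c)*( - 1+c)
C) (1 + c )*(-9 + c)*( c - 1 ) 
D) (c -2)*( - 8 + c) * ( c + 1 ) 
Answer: A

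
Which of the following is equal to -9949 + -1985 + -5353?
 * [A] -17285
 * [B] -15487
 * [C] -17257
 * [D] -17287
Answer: D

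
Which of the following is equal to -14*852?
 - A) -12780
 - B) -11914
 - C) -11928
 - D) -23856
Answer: C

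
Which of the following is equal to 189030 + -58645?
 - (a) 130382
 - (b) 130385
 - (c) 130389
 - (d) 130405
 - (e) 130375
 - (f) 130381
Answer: b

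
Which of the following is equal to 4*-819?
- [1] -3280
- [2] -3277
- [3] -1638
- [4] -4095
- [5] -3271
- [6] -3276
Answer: 6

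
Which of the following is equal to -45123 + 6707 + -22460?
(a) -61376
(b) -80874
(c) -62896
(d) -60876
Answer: d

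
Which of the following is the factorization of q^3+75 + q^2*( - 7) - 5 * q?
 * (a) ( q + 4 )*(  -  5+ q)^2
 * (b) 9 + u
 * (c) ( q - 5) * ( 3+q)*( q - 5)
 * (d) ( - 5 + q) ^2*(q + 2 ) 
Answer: c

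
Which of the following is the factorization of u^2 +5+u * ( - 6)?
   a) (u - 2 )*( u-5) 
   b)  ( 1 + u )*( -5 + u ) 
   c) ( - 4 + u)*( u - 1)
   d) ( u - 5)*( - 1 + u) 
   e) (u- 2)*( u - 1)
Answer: d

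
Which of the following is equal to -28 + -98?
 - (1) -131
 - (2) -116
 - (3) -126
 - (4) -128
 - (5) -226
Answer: 3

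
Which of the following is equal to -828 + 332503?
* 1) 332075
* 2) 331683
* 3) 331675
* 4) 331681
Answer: 3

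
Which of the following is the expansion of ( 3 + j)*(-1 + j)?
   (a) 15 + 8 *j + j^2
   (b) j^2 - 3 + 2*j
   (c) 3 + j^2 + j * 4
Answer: b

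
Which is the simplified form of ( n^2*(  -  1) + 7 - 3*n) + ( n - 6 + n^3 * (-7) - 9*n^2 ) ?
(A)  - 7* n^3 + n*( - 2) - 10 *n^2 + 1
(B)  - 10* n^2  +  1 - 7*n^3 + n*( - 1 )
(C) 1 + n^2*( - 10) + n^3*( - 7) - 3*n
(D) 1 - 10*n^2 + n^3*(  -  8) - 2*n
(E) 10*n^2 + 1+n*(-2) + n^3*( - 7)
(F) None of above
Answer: A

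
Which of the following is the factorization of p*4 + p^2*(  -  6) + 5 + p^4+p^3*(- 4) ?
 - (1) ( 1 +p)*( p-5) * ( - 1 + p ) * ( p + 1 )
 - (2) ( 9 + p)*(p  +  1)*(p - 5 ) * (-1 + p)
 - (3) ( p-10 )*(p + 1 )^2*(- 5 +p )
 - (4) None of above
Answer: 1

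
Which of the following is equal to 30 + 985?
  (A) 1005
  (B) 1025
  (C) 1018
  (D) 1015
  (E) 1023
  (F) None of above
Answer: D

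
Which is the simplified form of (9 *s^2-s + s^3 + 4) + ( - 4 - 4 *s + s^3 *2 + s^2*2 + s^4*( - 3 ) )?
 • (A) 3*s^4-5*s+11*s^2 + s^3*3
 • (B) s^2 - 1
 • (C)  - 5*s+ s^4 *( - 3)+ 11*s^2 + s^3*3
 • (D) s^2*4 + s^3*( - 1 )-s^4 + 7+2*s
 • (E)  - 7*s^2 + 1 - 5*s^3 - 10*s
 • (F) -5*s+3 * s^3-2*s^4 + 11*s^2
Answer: C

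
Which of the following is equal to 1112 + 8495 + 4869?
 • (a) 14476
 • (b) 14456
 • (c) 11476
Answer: a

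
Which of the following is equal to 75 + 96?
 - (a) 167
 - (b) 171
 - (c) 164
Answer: b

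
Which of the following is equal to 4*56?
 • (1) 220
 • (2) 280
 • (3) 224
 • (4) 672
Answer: 3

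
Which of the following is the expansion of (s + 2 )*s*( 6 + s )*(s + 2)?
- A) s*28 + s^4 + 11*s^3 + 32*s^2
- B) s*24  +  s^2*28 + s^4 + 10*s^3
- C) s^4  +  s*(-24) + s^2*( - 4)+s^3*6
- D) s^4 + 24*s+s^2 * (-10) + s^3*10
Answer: B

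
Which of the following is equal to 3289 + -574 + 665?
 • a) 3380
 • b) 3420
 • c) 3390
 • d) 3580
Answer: a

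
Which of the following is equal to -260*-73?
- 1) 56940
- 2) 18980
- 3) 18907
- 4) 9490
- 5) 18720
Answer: 2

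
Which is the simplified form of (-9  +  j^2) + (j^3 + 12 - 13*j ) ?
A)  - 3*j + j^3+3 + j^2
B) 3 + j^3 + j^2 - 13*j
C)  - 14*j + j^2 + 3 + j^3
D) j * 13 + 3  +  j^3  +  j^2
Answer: B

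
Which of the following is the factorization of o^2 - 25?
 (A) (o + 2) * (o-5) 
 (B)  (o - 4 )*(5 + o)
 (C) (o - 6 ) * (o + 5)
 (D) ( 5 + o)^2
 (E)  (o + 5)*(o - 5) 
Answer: E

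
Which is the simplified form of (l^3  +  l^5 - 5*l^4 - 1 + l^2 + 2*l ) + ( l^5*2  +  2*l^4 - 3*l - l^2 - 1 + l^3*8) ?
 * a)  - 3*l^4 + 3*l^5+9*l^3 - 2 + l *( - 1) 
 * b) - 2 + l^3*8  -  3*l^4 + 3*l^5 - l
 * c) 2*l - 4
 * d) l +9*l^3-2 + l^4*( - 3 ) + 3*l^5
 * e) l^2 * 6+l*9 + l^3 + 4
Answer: a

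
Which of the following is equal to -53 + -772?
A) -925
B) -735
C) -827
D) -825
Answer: D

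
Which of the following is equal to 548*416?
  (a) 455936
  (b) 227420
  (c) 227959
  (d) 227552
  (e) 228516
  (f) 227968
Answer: f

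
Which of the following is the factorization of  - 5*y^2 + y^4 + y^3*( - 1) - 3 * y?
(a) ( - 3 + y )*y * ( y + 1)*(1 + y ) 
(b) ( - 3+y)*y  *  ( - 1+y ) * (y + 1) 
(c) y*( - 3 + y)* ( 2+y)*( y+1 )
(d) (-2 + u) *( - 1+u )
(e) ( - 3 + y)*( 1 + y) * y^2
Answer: a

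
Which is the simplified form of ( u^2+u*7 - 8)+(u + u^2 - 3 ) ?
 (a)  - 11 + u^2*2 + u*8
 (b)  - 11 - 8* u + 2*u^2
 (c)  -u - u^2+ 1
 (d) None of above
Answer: a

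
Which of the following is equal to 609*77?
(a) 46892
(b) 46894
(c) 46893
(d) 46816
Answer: c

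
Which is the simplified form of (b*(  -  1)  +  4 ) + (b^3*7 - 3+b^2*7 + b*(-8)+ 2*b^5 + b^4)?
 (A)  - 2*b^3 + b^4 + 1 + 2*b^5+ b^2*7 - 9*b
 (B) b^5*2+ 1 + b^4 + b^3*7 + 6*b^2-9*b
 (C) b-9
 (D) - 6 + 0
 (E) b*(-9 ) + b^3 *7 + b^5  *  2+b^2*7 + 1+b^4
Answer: E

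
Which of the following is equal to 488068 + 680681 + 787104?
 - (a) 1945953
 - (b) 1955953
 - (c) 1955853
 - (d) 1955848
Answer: c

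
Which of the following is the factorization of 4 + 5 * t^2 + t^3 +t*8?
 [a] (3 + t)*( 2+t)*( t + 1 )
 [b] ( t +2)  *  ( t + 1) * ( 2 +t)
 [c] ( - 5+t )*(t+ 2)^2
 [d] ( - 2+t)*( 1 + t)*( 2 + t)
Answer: b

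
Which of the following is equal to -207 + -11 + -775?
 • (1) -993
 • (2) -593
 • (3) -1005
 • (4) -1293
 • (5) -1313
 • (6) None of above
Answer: 1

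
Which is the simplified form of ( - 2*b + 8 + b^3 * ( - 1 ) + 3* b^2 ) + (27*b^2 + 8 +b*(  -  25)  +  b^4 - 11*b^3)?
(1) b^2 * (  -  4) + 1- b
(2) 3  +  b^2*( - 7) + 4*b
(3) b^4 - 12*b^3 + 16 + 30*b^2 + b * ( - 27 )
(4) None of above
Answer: 3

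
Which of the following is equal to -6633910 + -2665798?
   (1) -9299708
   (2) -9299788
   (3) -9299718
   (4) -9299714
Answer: 1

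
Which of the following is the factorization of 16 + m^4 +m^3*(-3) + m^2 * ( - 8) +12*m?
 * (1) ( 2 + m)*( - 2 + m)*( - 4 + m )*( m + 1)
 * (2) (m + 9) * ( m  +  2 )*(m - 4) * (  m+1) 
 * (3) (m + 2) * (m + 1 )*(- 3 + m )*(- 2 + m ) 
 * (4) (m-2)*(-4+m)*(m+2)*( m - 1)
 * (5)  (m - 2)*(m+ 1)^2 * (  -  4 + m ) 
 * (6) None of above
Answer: 1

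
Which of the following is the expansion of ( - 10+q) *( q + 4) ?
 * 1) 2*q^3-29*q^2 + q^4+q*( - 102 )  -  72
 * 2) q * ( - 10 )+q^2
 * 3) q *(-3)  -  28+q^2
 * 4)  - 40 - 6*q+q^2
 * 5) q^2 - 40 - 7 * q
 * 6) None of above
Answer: 4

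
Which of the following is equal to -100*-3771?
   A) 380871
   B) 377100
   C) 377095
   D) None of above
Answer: B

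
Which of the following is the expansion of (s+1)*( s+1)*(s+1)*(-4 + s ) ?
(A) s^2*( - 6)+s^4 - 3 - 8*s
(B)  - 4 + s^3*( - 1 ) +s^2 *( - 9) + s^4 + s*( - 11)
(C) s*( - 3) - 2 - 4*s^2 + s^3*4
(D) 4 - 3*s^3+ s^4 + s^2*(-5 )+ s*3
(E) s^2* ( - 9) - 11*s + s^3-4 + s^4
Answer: B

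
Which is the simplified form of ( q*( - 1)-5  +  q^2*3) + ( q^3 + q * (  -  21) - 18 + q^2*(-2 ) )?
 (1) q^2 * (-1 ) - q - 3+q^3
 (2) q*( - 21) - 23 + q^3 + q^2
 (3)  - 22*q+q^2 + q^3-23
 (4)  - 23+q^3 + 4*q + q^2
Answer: 3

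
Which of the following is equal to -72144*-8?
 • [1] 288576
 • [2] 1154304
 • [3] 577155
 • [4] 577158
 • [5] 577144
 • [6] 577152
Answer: 6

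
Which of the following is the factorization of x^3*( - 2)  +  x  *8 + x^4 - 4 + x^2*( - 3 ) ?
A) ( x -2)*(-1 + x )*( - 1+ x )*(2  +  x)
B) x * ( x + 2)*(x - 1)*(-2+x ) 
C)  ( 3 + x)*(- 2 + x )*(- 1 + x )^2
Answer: A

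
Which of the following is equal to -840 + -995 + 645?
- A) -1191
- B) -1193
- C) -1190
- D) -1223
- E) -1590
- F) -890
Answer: C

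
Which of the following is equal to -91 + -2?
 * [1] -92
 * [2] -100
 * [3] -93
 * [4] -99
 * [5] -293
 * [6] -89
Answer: 3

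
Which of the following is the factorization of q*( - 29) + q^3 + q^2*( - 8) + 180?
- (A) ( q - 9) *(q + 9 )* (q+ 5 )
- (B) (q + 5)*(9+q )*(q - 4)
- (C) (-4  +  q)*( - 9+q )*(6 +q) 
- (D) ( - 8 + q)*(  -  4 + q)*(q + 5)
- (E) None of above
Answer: E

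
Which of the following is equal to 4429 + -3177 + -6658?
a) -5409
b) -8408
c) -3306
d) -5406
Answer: d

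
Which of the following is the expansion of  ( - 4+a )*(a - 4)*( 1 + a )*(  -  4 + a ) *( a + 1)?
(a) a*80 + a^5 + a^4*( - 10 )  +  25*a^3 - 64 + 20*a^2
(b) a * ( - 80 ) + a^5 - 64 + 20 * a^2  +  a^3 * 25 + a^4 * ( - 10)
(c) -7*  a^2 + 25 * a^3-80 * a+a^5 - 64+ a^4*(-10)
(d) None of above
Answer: b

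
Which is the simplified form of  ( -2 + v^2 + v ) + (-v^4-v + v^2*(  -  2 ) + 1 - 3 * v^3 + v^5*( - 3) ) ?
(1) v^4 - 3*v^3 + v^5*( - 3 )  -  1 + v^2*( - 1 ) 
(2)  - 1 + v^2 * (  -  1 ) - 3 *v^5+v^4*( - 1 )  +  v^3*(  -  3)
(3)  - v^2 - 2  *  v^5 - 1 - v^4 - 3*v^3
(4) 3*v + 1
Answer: 2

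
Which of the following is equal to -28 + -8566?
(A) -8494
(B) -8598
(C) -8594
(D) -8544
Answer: C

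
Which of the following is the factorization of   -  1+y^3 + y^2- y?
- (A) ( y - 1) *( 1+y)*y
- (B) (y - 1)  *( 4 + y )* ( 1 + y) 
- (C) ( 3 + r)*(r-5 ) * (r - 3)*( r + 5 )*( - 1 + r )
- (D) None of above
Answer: D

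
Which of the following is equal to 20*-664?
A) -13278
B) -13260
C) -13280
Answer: C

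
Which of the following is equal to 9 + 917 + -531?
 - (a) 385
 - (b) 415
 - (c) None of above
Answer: c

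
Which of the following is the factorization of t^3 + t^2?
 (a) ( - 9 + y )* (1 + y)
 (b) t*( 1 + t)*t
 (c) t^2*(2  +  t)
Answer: b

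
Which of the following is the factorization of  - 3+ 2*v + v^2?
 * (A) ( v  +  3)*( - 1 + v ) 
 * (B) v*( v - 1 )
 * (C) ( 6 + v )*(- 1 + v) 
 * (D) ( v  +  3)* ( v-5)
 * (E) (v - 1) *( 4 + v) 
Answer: A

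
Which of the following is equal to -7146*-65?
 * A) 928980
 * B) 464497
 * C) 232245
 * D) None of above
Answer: D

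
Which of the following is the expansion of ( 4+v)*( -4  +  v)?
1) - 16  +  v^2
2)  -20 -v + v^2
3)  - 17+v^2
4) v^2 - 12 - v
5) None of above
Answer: 1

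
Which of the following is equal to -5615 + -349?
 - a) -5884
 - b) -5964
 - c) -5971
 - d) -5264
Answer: b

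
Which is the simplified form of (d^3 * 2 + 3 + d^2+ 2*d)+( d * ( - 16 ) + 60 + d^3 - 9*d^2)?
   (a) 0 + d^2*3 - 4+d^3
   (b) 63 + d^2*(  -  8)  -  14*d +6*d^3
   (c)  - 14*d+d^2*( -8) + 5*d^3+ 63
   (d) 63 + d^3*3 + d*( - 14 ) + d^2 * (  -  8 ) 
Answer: d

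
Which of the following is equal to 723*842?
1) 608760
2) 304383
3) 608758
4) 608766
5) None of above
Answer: 4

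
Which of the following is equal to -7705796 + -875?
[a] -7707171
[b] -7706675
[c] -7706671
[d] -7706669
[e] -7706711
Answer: c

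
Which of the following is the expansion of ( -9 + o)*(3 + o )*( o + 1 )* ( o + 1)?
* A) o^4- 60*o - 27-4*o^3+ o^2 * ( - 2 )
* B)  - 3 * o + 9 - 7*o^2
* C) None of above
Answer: C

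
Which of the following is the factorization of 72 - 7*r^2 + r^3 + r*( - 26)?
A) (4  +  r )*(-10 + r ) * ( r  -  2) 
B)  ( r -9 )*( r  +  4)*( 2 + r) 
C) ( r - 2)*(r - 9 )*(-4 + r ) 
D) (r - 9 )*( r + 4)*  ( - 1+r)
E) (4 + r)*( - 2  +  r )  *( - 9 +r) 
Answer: E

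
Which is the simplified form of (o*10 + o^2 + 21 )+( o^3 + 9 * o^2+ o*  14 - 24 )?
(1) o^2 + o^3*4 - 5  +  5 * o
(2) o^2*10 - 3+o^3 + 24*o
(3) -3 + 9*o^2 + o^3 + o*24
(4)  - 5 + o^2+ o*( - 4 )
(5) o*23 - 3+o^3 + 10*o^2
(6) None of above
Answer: 2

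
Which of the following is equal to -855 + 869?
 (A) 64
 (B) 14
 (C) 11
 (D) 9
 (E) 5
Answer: B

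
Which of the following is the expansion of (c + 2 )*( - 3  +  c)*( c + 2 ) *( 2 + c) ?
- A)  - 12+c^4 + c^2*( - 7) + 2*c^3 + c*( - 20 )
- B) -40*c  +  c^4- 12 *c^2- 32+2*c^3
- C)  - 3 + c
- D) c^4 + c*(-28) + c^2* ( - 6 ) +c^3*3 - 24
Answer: D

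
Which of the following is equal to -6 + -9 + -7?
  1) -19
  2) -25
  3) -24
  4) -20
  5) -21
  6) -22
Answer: 6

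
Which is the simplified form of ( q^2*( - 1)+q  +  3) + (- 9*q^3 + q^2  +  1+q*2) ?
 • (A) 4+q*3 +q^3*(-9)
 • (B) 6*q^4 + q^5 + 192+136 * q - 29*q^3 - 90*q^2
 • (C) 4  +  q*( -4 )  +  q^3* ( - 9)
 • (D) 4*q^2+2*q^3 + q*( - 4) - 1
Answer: A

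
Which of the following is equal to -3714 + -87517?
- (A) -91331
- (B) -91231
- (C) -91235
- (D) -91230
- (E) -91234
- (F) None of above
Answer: B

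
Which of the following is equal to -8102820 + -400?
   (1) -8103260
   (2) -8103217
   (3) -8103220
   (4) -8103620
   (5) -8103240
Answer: 3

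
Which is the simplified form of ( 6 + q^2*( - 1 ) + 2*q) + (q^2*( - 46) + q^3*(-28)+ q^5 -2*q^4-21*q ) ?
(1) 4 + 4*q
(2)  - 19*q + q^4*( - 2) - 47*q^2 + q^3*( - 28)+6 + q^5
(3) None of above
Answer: 2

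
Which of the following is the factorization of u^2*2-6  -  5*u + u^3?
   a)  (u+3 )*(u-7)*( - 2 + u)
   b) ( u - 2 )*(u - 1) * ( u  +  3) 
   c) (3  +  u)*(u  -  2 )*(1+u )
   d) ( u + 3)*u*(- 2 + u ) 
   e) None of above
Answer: c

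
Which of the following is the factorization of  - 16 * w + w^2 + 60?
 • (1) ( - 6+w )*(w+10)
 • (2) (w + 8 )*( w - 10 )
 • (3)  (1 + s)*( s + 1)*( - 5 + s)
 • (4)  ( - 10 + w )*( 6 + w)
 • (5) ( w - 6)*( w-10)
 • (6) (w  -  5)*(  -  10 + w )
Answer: 5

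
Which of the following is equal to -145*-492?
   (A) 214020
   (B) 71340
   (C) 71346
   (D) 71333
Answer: B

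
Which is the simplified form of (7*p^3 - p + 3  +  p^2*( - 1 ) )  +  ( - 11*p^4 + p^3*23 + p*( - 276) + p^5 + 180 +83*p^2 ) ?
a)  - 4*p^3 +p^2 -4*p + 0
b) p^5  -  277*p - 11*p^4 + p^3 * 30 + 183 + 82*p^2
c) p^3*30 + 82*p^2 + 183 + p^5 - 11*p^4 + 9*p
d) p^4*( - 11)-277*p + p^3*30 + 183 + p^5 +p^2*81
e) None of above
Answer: b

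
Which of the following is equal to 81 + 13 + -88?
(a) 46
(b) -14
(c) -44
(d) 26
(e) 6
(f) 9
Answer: e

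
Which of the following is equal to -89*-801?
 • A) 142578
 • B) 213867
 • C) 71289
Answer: C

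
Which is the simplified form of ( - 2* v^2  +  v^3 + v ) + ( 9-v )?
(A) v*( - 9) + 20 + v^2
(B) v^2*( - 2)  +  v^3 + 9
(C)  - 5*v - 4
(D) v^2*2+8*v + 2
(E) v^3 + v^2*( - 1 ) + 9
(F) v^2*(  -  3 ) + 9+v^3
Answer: B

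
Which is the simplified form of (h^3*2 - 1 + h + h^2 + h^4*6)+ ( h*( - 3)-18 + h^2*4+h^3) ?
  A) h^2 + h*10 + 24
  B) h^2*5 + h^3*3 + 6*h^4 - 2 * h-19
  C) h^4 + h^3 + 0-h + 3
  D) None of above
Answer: B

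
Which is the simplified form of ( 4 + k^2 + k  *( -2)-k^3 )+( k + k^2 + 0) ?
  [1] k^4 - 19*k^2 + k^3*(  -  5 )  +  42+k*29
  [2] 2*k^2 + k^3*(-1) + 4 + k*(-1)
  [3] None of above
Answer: 2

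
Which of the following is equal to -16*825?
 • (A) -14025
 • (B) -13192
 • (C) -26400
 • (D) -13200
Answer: D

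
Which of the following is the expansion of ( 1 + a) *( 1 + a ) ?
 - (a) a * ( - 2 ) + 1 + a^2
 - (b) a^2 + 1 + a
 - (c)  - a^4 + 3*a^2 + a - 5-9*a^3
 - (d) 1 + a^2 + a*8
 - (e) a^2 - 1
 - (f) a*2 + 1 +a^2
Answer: f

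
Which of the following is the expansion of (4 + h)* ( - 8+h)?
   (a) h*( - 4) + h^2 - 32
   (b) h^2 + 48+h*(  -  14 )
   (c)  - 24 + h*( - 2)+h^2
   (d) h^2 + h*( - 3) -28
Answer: a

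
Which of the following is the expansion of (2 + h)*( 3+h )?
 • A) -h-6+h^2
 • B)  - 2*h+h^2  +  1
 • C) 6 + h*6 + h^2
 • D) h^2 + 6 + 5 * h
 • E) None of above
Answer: D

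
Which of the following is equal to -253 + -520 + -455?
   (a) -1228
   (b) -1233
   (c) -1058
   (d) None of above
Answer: a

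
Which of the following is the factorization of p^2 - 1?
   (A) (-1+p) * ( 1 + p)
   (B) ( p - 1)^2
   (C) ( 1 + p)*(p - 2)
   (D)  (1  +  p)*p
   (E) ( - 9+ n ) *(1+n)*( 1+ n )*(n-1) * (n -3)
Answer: A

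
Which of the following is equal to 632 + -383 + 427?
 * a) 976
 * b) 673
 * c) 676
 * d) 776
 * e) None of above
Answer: c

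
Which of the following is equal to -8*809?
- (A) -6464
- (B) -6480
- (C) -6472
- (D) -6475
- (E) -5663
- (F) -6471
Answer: C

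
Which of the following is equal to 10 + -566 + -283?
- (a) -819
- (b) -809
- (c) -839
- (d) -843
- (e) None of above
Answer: c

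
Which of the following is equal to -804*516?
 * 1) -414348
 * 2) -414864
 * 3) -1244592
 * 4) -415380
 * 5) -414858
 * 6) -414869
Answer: 2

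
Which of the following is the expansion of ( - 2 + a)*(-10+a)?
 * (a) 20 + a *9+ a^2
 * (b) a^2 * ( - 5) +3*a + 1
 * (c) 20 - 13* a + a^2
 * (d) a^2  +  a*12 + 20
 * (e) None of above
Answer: e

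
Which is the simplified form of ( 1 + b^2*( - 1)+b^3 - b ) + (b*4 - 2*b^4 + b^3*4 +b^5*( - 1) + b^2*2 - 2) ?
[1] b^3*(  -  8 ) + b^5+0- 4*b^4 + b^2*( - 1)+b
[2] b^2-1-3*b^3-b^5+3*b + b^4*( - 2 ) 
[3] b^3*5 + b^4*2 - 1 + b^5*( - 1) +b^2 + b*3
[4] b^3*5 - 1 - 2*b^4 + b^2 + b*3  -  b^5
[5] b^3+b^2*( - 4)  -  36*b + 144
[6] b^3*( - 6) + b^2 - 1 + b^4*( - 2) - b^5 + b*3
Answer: 4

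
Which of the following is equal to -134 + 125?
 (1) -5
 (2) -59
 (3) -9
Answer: 3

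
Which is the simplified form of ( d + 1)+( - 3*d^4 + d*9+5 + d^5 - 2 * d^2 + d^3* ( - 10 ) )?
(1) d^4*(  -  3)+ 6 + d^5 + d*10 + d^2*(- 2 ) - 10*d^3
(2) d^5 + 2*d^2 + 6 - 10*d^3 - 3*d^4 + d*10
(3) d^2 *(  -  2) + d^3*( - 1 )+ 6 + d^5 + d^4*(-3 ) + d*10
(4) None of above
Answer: 1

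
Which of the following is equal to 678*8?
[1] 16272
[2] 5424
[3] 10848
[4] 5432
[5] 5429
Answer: 2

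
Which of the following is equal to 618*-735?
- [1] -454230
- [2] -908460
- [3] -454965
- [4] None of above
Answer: 1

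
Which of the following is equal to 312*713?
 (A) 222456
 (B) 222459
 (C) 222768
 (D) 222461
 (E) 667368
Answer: A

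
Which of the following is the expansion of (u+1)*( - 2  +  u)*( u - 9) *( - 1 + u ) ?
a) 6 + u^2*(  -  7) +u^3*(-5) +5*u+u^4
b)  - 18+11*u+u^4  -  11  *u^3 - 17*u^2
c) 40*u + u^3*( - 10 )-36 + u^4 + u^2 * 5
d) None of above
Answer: d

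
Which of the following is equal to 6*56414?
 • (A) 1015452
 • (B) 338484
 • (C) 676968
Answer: B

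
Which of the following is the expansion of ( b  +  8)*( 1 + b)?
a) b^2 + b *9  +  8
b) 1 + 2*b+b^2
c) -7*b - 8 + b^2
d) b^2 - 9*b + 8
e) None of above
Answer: a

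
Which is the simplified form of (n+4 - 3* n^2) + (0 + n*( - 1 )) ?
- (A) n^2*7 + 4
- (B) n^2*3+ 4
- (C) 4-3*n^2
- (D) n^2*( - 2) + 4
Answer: C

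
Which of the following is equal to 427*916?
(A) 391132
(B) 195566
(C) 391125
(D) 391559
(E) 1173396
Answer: A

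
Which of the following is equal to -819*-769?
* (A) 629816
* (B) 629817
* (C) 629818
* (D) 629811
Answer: D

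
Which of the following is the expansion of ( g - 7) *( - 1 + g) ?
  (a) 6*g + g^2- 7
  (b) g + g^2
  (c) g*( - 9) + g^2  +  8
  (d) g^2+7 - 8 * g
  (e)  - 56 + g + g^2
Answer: d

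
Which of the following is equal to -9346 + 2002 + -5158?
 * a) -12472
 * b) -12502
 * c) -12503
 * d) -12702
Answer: b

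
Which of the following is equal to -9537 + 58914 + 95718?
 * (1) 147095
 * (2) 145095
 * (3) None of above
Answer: 2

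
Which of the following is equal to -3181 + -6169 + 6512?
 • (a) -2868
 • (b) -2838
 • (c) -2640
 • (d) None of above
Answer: b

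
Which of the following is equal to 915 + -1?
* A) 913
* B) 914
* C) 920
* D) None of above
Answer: B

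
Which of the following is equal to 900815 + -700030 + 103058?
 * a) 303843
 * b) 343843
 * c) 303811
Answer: a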